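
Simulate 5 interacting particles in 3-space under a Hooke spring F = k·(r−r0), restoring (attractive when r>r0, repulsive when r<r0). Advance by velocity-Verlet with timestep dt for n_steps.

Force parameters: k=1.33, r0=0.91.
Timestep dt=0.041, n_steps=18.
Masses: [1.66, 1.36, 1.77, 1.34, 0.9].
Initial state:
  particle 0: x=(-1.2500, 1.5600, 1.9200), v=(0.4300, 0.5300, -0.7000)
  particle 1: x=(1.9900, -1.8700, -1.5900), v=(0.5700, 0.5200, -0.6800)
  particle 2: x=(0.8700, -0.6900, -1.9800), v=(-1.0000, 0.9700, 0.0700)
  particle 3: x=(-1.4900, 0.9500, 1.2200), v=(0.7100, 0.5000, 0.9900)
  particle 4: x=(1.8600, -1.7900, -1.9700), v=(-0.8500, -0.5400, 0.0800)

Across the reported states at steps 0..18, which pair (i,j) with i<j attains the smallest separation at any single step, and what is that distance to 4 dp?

pair (1,4), distance 0.3975

step 0: x0=(-1.2500, 1.5600, 1.9200) x1=(1.9900, -1.8700, -1.5900) x2=(0.8700, -0.6900, -1.9800) x3=(-1.4900, 0.9500, 1.2200) x4=(1.8600, -1.7900, -1.9700)
step 1: x0=(-1.2276, 1.5766, 1.8849) x1=(2.0085, -1.8440, -1.6133) x2=(0.8273, -0.6489, -1.9734) x3=(-1.4546, 0.9656, 1.2544) x4=(1.8177, -1.8051, -1.9599)
step 2: x0=(-1.1958, 1.5830, 1.8372) x1=(2.0172, -1.8086, -1.6274) x2=(0.7814, -0.6051, -1.9594) x3=(-1.4069, 0.9714, 1.2761) x4=(1.7607, -1.8062, -1.9362)
step 3: x0=(-1.1548, 1.5794, 1.7772) x1=(2.0164, -1.7638, -1.6323) x2=(0.7326, -0.5589, -1.9381) x3=(-1.3472, 0.9673, 1.2850) x4=(1.6892, -1.7931, -1.8990)
step 4: x0=(-1.1048, 1.5659, 1.7052) x1=(2.0062, -1.7096, -1.6283) x2=(0.6811, -0.5105, -1.9097) x3=(-1.2761, 0.9536, 1.2813) x4=(1.6035, -1.7662, -1.8484)
step 5: x0=(-1.0464, 1.5429, 1.6217) x1=(1.9868, -1.6462, -1.6157) x2=(0.6272, -0.4599, -1.8742) x3=(-1.1940, 0.9304, 1.2651) x4=(1.5045, -1.7256, -1.7846)
step 6: x0=(-0.9799, 1.5108, 1.5271) x1=(1.9585, -1.5739, -1.5947) x2=(0.5712, -0.4074, -1.8320) x3=(-1.1017, 0.8981, 1.2366) x4=(1.3929, -1.6718, -1.7080)
step 7: x0=(-0.9058, 1.4699, 1.4220) x1=(1.9215, -1.4931, -1.5658) x2=(0.5134, -0.3531, -1.7834) x3=(-0.9999, 0.8570, 1.1963) x4=(1.2699, -1.6052, -1.6192)
step 8: x0=(-0.8246, 1.4208, 1.3071) x1=(1.8761, -1.4041, -1.5294) x2=(0.4540, -0.2972, -1.7286) x3=(-0.8893, 0.8076, 1.1447) x4=(1.1367, -1.5265, -1.5190)
step 9: x0=(-0.7371, 1.3641, 1.1831) x1=(1.8225, -1.3076, -1.4859) x2=(0.3934, -0.2400, -1.6681) x3=(-0.7708, 0.7504, 1.0825) x4=(0.9948, -1.4364, -1.4082)
step 10: x0=(-0.6438, 1.3003, 1.0507) x1=(1.7612, -1.2040, -1.4357) x2=(0.3318, -0.1815, -1.6022) x3=(-0.6454, 0.6862, 1.0105) x4=(0.8454, -1.3358, -1.2878)
step 11: x0=(-0.5455, 1.2302, 0.9107) x1=(1.6925, -1.0939, -1.3793) x2=(0.2696, -0.1220, -1.5315) x3=(-0.5139, 0.6155, 0.9295) x4=(0.6903, -1.2256, -1.1591)
step 12: x0=(-0.4429, 1.1543, 0.7640) x1=(1.6170, -0.9781, -1.3173) x2=(0.2069, -0.0616, -1.4563) x3=(-0.3774, 0.5393, 0.8405) x4=(0.5307, -1.1070, -1.0233)
step 13: x0=(-0.3368, 1.0734, 0.6116) x1=(1.5351, -0.8572, -1.2501) x2=(0.1442, -0.0007, -1.3773) x3=(-0.2368, 0.4584, 0.7444) x4=(0.3684, -0.9811, -0.8817)
step 14: x0=(-0.2280, 0.9884, 0.4543) x1=(1.4475, -0.7319, -1.1784) x2=(0.0817, 0.0608, -1.2950) x3=(-0.0931, 0.3736, 0.6425) x4=(0.2047, -0.8492, -0.7358)
step 15: x0=(-0.1170, 0.8999, 0.2931) x1=(1.3548, -0.6030, -1.1027) x2=(0.0196, 0.1225, -1.2100) x3=(0.0528, 0.2858, 0.5358) x4=(0.0408, -0.7126, -0.5869)
step 16: x0=(-0.0047, 0.8088, 0.1292) x1=(1.2576, -0.4713, -1.0238) x2=(-0.0418, 0.1842, -1.1229) x3=(0.2001, 0.1961, 0.4254) x4=(-0.1220, -0.5727, -0.4365)
step 17: x0=(0.1084, 0.7160, -0.0367) x1=(1.1565, -0.3374, -0.9422) x2=(-0.1026, 0.2458, -1.0343) x3=(0.3480, 0.1051, 0.3125) x4=(-0.2832, -0.4306, -0.2857)
step 18: x0=(0.2220, 0.6221, -0.2036) x1=(1.0524, -0.2021, -0.8585) x2=(-0.1625, 0.3071, -0.9447) x3=(0.4962, 0.0137, 0.1979) x4=(-0.4424, -0.2873, -0.1356)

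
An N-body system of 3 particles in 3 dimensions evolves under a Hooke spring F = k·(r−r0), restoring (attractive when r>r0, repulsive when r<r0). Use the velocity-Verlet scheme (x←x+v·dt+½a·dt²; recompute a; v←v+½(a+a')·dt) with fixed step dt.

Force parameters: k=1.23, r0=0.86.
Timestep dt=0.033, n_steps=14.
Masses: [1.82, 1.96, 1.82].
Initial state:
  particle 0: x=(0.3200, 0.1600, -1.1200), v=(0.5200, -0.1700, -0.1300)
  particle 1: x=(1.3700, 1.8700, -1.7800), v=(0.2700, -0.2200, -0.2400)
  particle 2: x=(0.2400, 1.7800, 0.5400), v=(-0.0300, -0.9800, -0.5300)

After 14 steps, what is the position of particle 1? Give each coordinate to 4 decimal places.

(1.4055, 1.6946, -1.7671)

step 0: x0=(0.3200, 0.1600, -1.1200) x1=(1.3700, 1.8700, -1.7800) x2=(0.2400, 1.7800, 0.5400)
step 1: x0=(0.3374, 0.1551, -1.1240) x1=(1.3784, 1.8624, -1.7873) x2=(0.2393, 1.7473, 0.5216)
step 2: x0=(0.3551, 0.1518, -1.1276) x1=(1.3859, 1.8540, -1.7932) x2=(0.2392, 1.7139, 0.5012)
step 3: x0=(0.3733, 0.1498, -1.1308) x1=(1.3925, 1.8449, -1.7978) x2=(0.2397, 1.6799, 0.4790)
step 4: x0=(0.3919, 0.1493, -1.1334) x1=(1.3981, 1.8350, -1.8011) x2=(0.2409, 1.6453, 0.4550)
step 5: x0=(0.4108, 0.1502, -1.1357) x1=(1.4028, 1.8244, -1.8032) x2=(0.2427, 1.6101, 0.4291)
step 6: x0=(0.4301, 0.1524, -1.1376) x1=(1.4066, 1.8130, -1.8040) x2=(0.2451, 1.5744, 0.4015)
step 7: x0=(0.4497, 0.1560, -1.1391) x1=(1.4095, 1.8008, -1.8035) x2=(0.2481, 1.5381, 0.3722)
step 8: x0=(0.4696, 0.1609, -1.1402) x1=(1.4115, 1.7879, -1.8017) x2=(0.2518, 1.5014, 0.3411)
step 9: x0=(0.4898, 0.1670, -1.1409) x1=(1.4126, 1.7742, -1.7988) x2=(0.2562, 1.4643, 0.3084)
step 10: x0=(0.5103, 0.1743, -1.1414) x1=(1.4128, 1.7598, -1.7947) x2=(0.2612, 1.4268, 0.2741)
step 11: x0=(0.5311, 0.1827, -1.1415) x1=(1.4122, 1.7446, -1.7895) x2=(0.2668, 1.3889, 0.2383)
step 12: x0=(0.5522, 0.1923, -1.1414) x1=(1.4108, 1.7287, -1.7831) x2=(0.2731, 1.3507, 0.2010)
step 13: x0=(0.5734, 0.2029, -1.1409) x1=(1.4086, 1.7120, -1.7756) x2=(0.2800, 1.3123, 0.1622)
step 14: x0=(0.5949, 0.2145, -1.1403) x1=(1.4055, 1.6946, -1.7671) x2=(0.2875, 1.2736, 0.1220)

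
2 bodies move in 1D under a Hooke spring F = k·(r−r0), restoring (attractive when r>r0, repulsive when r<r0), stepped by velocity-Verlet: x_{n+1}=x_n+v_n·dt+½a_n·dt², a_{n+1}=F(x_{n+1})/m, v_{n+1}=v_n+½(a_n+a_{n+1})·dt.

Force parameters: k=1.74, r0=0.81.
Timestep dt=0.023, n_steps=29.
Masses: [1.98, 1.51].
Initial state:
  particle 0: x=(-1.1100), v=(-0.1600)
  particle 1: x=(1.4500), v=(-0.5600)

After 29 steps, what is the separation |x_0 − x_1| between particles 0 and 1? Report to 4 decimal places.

step 0: x0=(-1.1100) x1=(1.4500)
step 1: x0=(-1.1133) x1=(1.4366)
step 2: x0=(-1.1157) x1=(1.4221)
step 3: x0=(-1.1174) x1=(1.4066)
step 4: x0=(-1.1183) x1=(1.3900)
step 5: x0=(-1.1183) x1=(1.3724)
step 6: x0=(-1.1176) x1=(1.3538)
step 7: x0=(-1.1162) x1=(1.3341)
step 8: x0=(-1.1139) x1=(1.3135)
step 9: x0=(-1.1109) x1=(1.2919)
step 10: x0=(-1.1072) x1=(1.2693)
step 11: x0=(-1.1027) x1=(1.2457)
step 12: x0=(-1.0975) x1=(1.2212)
step 13: x0=(-1.0917) x1=(1.1958)
step 14: x0=(-1.0851) x1=(1.1695)
step 15: x0=(-1.0779) x1=(1.1423)
step 16: x0=(-1.0700) x1=(1.1142)
step 17: x0=(-1.0614) x1=(1.0853)
step 18: x0=(-1.0523) x1=(1.0556)
step 19: x0=(-1.0425) x1=(1.0251)
step 20: x0=(-1.0322) x1=(0.9939)
step 21: x0=(-1.0213) x1=(0.9619)
step 22: x0=(-1.0098) x1=(0.9291)
step 23: x0=(-0.9979) x1=(0.8957)
step 24: x0=(-0.9854) x1=(0.8617)
step 25: x0=(-0.9724) x1=(0.8270)
step 26: x0=(-0.9590) x1=(0.7917)
step 27: x0=(-0.9451) x1=(0.7558)
step 28: x0=(-0.9309) x1=(0.7194)
step 29: x0=(-0.9162) x1=(0.6824)

1.5986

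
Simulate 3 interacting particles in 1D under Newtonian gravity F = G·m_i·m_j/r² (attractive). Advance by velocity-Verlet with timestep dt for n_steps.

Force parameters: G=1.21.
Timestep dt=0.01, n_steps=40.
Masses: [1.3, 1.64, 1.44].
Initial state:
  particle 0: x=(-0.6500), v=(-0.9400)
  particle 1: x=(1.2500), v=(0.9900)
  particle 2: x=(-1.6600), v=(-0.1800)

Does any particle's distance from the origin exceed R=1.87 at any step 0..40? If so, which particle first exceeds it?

no

step 0: x0=(-0.6500) x1=(1.2500) x2=(-1.6600)
step 1: x0=(-0.6595) x1=(1.2599) x2=(-1.6617)
step 2: x0=(-0.6690) x1=(1.2697) x2=(-1.6632)
step 3: x0=(-0.6787) x1=(1.2794) x2=(-1.6646)
step 4: x0=(-0.6886) x1=(1.2891) x2=(-1.6658)
step 5: x0=(-0.6985) x1=(1.2987) x2=(-1.6667)
step 6: x0=(-0.7086) x1=(1.3083) x2=(-1.6675)
step 7: x0=(-0.7189) x1=(1.3178) x2=(-1.6681)
step 8: x0=(-0.7292) x1=(1.3272) x2=(-1.6685)
step 9: x0=(-0.7398) x1=(1.3366) x2=(-1.6687)
step 10: x0=(-0.7505) x1=(1.3460) x2=(-1.6687)
step 11: x0=(-0.7613) x1=(1.3552) x2=(-1.6685)
step 12: x0=(-0.7723) x1=(1.3645) x2=(-1.6680)
step 13: x0=(-0.7835) x1=(1.3736) x2=(-1.6674)
step 14: x0=(-0.7949) x1=(1.3827) x2=(-1.6665)
step 15: x0=(-0.8065) x1=(1.3918) x2=(-1.6654)
step 16: x0=(-0.8182) x1=(1.4008) x2=(-1.6641)
step 17: x0=(-0.8302) x1=(1.4098) x2=(-1.6625)
step 18: x0=(-0.8423) x1=(1.4187) x2=(-1.6607)
step 19: x0=(-0.8547) x1=(1.4276) x2=(-1.6586)
step 20: x0=(-0.8674) x1=(1.4364) x2=(-1.6563)
step 21: x0=(-0.8802) x1=(1.4452) x2=(-1.6537)
step 22: x0=(-0.8933) x1=(1.4539) x2=(-1.6508)
step 23: x0=(-0.9067) x1=(1.4626) x2=(-1.6476)
step 24: x0=(-0.9204) x1=(1.4712) x2=(-1.6441)
step 25: x0=(-0.9344) x1=(1.4798) x2=(-1.6403)
step 26: x0=(-0.9486) x1=(1.4883) x2=(-1.6361)
step 27: x0=(-0.9633) x1=(1.4968) x2=(-1.6316)
step 28: x0=(-0.9782) x1=(1.5053) x2=(-1.6267)
step 29: x0=(-0.9936) x1=(1.5137) x2=(-1.6214)
step 30: x0=(-1.0094) x1=(1.5220) x2=(-1.6157)
step 31: x0=(-1.0256) x1=(1.5304) x2=(-1.6096)
step 32: x0=(-1.0423) x1=(1.5386) x2=(-1.6030)
step 33: x0=(-1.0595) x1=(1.5469) x2=(-1.5958)
step 34: x0=(-1.0773) x1=(1.5551) x2=(-1.5881)
step 35: x0=(-1.0957) x1=(1.5632) x2=(-1.5798)
step 36: x0=(-1.1149) x1=(1.5714) x2=(-1.5707)
step 37: x0=(-1.1348) x1=(1.5794) x2=(-1.5609)
step 38: x0=(-1.1557) x1=(1.5875) x2=(-1.5502)
step 39: x0=(-1.1777) x1=(1.5955) x2=(-1.5385)
step 40: x0=(-1.2010) x1=(1.6034) x2=(-1.5256)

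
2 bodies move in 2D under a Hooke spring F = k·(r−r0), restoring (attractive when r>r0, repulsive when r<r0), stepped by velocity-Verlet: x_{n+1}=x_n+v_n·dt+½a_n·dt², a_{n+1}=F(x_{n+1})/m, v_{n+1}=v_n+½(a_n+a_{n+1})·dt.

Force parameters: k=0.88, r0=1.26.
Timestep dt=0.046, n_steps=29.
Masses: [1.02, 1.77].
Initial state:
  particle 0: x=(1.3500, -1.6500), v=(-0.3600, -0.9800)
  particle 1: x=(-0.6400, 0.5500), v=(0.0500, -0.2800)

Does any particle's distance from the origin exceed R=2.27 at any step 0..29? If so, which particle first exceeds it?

step 0: x0=(1.3500, -1.6500) x1=(-0.6400, 0.5500)
step 1: x0=(1.3324, -1.6939) x1=(-0.6371, 0.5365)
step 2: x0=(1.3127, -1.7355) x1=(-0.6330, 0.5216)
step 3: x0=(1.2910, -1.7747) x1=(-0.6277, 0.5053)
step 4: x0=(1.2672, -1.8115) x1=(-0.6213, 0.4876)
step 5: x0=(1.2415, -1.8459) x1=(-0.6137, 0.4686)
step 6: x0=(1.2138, -1.8778) x1=(-0.6050, 0.4481)
step 7: x0=(1.1842, -1.9073) x1=(-0.5952, 0.4263)
step 8: x0=(1.1528, -1.9344) x1=(-0.5843, 0.4030)
step 9: x0=(1.1195, -1.9591) x1=(-0.5724, 0.3784)
step 10: x0=(1.0846, -1.9813) x1=(-0.5595, 0.3524)
step 11: x0=(1.0479, -2.0012) x1=(-0.5456, 0.3250)
step 12: x0=(1.0096, -2.0187) x1=(-0.5308, 0.2962)
step 13: x0=(0.9698, -2.0340) x1=(-0.5151, 0.2661)
step 14: x0=(0.9286, -2.0469) x1=(-0.4985, 0.2347)
step 15: x0=(0.8859, -2.0576) x1=(-0.4812, 0.2020)
step 16: x0=(0.8420, -2.0662) x1=(-0.4631, 0.1681)
step 17: x0=(0.7968, -2.0727) x1=(-0.4443, 0.1330)
step 18: x0=(0.7505, -2.0772) x1=(-0.4249, 0.0967)
step 19: x0=(0.7031, -2.0797) x1=(-0.4048, 0.0593)
step 20: x0=(0.6547, -2.0803) x1=(-0.3842, 0.0208)
step 21: x0=(0.6055, -2.0792) x1=(-0.3631, -0.0187)
step 22: x0=(0.5555, -2.0764) x1=(-0.3415, -0.0591)
step 23: x0=(0.5048, -2.0720) x1=(-0.3195, -0.1005)
step 24: x0=(0.4535, -2.0662) x1=(-0.2972, -0.1428)
step 25: x0=(0.4016, -2.0590) x1=(-0.2746, -0.1858)
step 26: x0=(0.3493, -2.0505) x1=(-0.2517, -0.2295)
step 27: x0=(0.2966, -2.0409) x1=(-0.2285, -0.2739)
step 28: x0=(0.2437, -2.0302) x1=(-0.2053, -0.3189)
step 29: x0=(0.1904, -2.0187) x1=(-0.1818, -0.3644)

no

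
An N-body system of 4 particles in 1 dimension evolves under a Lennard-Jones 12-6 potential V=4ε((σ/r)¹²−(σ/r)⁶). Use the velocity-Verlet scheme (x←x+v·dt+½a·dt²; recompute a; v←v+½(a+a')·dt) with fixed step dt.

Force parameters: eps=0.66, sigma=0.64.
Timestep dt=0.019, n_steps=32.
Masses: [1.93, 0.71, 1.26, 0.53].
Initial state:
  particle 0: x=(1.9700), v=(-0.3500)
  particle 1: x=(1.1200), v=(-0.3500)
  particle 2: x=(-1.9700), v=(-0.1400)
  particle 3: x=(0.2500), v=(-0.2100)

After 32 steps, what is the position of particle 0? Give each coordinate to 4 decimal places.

(1.7190)

step 0: x0=(1.9700) x1=(1.1200) x2=(-1.9700) x3=(0.2500)
step 1: x0=(1.9631) x1=(1.1134) x2=(-1.9727) x3=(0.2467)
step 2: x0=(1.9559) x1=(1.1069) x2=(-1.9753) x3=(0.2448)
step 3: x0=(1.9482) x1=(1.1004) x2=(-1.9780) x3=(0.2442)
step 4: x0=(1.9401) x1=(1.0940) x2=(-1.9806) x3=(0.2451)
step 5: x0=(1.9316) x1=(1.0876) x2=(-1.9833) x3=(0.2476)
step 6: x0=(1.9227) x1=(1.0812) x2=(-1.9859) x3=(0.2515)
step 7: x0=(1.9134) x1=(1.0747) x2=(-1.9886) x3=(0.2571)
step 8: x0=(1.9036) x1=(1.0681) x2=(-1.9912) x3=(0.2643)
step 9: x0=(1.8934) x1=(1.0615) x2=(-1.9939) x3=(0.2732)
step 10: x0=(1.8827) x1=(1.0548) x2=(-1.9965) x3=(0.2838)
step 11: x0=(1.8717) x1=(1.0481) x2=(-1.9992) x3=(0.2961)
step 12: x0=(1.8601) x1=(1.0416) x2=(-2.0018) x3=(0.3096)
step 13: x0=(1.8481) x1=(1.0358) x2=(-2.0045) x3=(0.3239)
step 14: x0=(1.8357) x1=(1.0316) x2=(-2.0071) x3=(0.3378)
step 15: x0=(1.8227) x1=(1.0303) x2=(-2.0098) x3=(0.3495)
step 16: x0=(1.8093) x1=(1.0333) x2=(-2.0124) x3=(0.3571)
step 17: x0=(1.7954) x1=(1.0413) x2=(-2.0150) x3=(0.3597)
step 18: x0=(1.7812) x1=(1.0533) x2=(-2.0177) x3=(0.3583)
step 19: x0=(1.7668) x1=(1.0673) x2=(-2.0203) x3=(0.3550)
step 20: x0=(1.7528) x1=(1.0804) x2=(-2.0230) x3=(0.3513)
step 21: x0=(1.7403) x1=(1.0887) x2=(-2.0256) x3=(0.3482)
step 22: x0=(1.7311) x1=(1.0874) x2=(-2.0282) x3=(0.3463)
step 23: x0=(1.7261) x1=(1.0741) x2=(-2.0309) x3=(0.3454)
step 24: x0=(1.7242) x1=(1.0517) x2=(-2.0335) x3=(0.3451)
step 25: x0=(1.7239) x1=(1.0256) x2=(-2.0361) x3=(0.3441)
step 26: x0=(1.7240) x1=(1.0012) x2=(-2.0388) x3=(0.3391)
step 27: x0=(1.7240) x1=(0.9833) x2=(-2.0414) x3=(0.3257)
step 28: x0=(1.7238) x1=(0.9734) x2=(-2.0440) x3=(0.3027)
step 29: x0=(1.7232) x1=(0.9691) x2=(-2.0467) x3=(0.2735)
step 30: x0=(1.7221) x1=(0.9673) x2=(-2.0493) x3=(0.2424)
step 31: x0=(1.7208) x1=(0.9663) x2=(-2.0519) x3=(0.2117)
step 32: x0=(1.7190) x1=(0.9652) x2=(-2.0546) x3=(0.1824)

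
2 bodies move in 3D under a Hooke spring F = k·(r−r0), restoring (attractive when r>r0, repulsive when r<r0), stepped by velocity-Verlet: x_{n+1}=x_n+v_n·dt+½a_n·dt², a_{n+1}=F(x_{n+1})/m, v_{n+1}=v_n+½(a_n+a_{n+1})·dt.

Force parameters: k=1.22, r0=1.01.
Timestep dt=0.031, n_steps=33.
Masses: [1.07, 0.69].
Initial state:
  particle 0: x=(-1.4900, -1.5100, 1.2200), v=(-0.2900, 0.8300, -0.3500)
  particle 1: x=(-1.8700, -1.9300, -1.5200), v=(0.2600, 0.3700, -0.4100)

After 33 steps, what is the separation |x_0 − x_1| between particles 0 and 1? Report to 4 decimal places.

step 0: x0=(-1.4900, -1.5100, 1.2200) x1=(-1.8700, -1.9300, -1.5200)
step 1: x0=(-1.4991, -1.4844, 1.2082) x1=(-1.8617, -1.9183, -1.5312)
step 2: x0=(-1.5085, -1.4591, 1.1945) x1=(-1.8531, -1.9061, -1.5395)
step 3: x0=(-1.5181, -1.4342, 1.1788) x1=(-1.8440, -1.8935, -1.5448)
step 4: x0=(-1.5280, -1.4095, 1.1613) x1=(-1.8347, -1.8803, -1.5471)
step 5: x0=(-1.5380, -1.3852, 1.1419) x1=(-1.8249, -1.8667, -1.5465)
step 6: x0=(-1.5483, -1.3612, 1.1206) x1=(-1.8149, -1.8525, -1.5430)
step 7: x0=(-1.5587, -1.3376, 1.0975) x1=(-1.8046, -1.8378, -1.5367)
step 8: x0=(-1.5693, -1.3143, 1.0725) x1=(-1.7940, -1.8226, -1.5276)
step 9: x0=(-1.5801, -1.2913, 1.0458) x1=(-1.7832, -1.8068, -1.5157)
step 10: x0=(-1.5910, -1.2687, 1.0174) x1=(-1.7722, -1.7905, -1.5012)
step 11: x0=(-1.6020, -1.2464, 0.9873) x1=(-1.7610, -1.7736, -1.4841)
step 12: x0=(-1.6131, -1.2245, 0.9556) x1=(-1.7496, -1.7563, -1.4644)
step 13: x0=(-1.6243, -1.2029, 0.9223) x1=(-1.7381, -1.7383, -1.4423)
step 14: x0=(-1.6356, -1.1817, 0.8875) x1=(-1.7265, -1.7199, -1.4179)
step 15: x0=(-1.6470, -1.1608, 0.8512) x1=(-1.7148, -1.7009, -1.3912)
step 16: x0=(-1.6584, -1.1403, 0.8136) x1=(-1.7030, -1.6814, -1.3624)
step 17: x0=(-1.6698, -1.1200, 0.7747) x1=(-1.6912, -1.6614, -1.3315)
step 18: x0=(-1.6812, -1.1001, 0.7345) x1=(-1.6794, -1.6409, -1.2987)
step 19: x0=(-1.6926, -1.0805, 0.6931) x1=(-1.6675, -1.6200, -1.2641)
step 20: x0=(-1.7040, -1.0612, 0.6507) x1=(-1.6557, -1.5985, -1.2279)
step 21: x0=(-1.7154, -1.0422, 0.6073) x1=(-1.6439, -1.5767, -1.1901)
step 22: x0=(-1.7268, -1.0234, 0.5630) x1=(-1.6322, -1.5544, -1.1509)
step 23: x0=(-1.7381, -1.0049, 0.5178) x1=(-1.6206, -1.5317, -1.1104)
step 24: x0=(-1.7493, -0.9867, 0.4719) x1=(-1.6090, -1.5086, -1.0688)
step 25: x0=(-1.7605, -0.9686, 0.4254) x1=(-1.5975, -1.4853, -1.0262)
step 26: x0=(-1.7716, -0.9508, 0.3783) x1=(-1.5862, -1.4616, -0.9827)
step 27: x0=(-1.7827, -0.9331, 0.3308) x1=(-1.5749, -1.4376, -0.9385)
step 28: x0=(-1.7937, -0.9156, 0.2829) x1=(-1.5637, -1.4134, -0.8938)
step 29: x0=(-1.8047, -0.8982, 0.2347) x1=(-1.5526, -1.3890, -0.8485)
step 30: x0=(-1.8156, -0.8809, 0.1863) x1=(-1.5416, -1.3645, -0.8030)
step 31: x0=(-1.8264, -0.8636, 0.1377) x1=(-1.5306, -1.3399, -0.7573)
step 32: x0=(-1.8373, -0.8464, 0.0892) x1=(-1.5197, -1.3152, -0.7115)
step 33: x0=(-1.8481, -0.8291, 0.0406) x1=(-1.5087, -1.2906, -0.6658)

0.9095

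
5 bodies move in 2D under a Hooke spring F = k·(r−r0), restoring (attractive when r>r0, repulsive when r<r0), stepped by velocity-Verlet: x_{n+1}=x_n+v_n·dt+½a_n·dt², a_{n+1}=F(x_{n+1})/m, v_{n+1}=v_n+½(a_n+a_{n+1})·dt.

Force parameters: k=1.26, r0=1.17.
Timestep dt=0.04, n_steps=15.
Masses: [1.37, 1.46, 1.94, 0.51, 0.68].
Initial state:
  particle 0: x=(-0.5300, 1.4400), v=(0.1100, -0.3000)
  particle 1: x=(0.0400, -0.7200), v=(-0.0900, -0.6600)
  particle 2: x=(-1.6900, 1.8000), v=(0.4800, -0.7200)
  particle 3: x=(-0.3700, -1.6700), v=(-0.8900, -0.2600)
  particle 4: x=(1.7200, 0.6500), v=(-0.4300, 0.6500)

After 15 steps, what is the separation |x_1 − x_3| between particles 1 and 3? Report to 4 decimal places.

1.0444

step 0: x0=(-0.5300, 1.4400) x1=(0.0400, -0.7200) x2=(-1.6900, 1.8000) x3=(-0.3700, -1.6700) x4=(1.7200, 0.6500)
step 1: x0=(-0.5245, 1.4255) x1=(0.0360, -0.7441) x2=(-1.6686, 1.7687) x3=(-0.4051, -1.6692) x4=(1.6946, 0.6747)
step 2: x0=(-0.5169, 1.4062) x1=(0.0314, -0.7635) x2=(-1.6428, 1.7327) x3=(-0.4389, -1.6463) x4=(1.6531, 0.6963)
step 3: x0=(-0.5073, 1.3820) x1=(0.0262, -0.7783) x2=(-1.6128, 1.6920) x3=(-0.4713, -1.6017) x4=(1.5958, 0.7146)
step 4: x0=(-0.4958, 1.3532) x1=(0.0204, -0.7884) x2=(-1.5789, 1.6468) x3=(-0.5021, -1.5363) x4=(1.5234, 0.7294)
step 5: x0=(-0.4826, 1.3199) x1=(0.0140, -0.7938) x2=(-1.5412, 1.5973) x3=(-0.5313, -1.4513) x4=(1.4368, 0.7407)
step 6: x0=(-0.4678, 1.2825) x1=(0.0073, -0.7947) x2=(-1.5001, 1.5438) x3=(-0.5590, -1.3479) x4=(1.3370, 0.7483)
step 7: x0=(-0.4516, 1.2412) x1=(0.0001, -0.7912) x2=(-1.4558, 1.4866) x3=(-0.5855, -1.2280) x4=(1.2251, 0.7523)
step 8: x0=(-0.4342, 1.1964) x1=(-0.0072, -0.7834) x2=(-1.4086, 1.4260) x3=(-0.6111, -1.0932) x4=(1.1024, 0.7529)
step 9: x0=(-0.4158, 1.1484) x1=(-0.0147, -0.7716) x2=(-1.3589, 1.3623) x3=(-0.6362, -0.9454) x4=(0.9704, 0.7502)
step 10: x0=(-0.3966, 1.0978) x1=(-0.0222, -0.7563) x2=(-1.3070, 1.2959) x3=(-0.6612, -0.7864) x4=(0.8307, 0.7447)
step 11: x0=(-0.3769, 1.0450) x1=(-0.0298, -0.7378) x2=(-1.2533, 1.2271) x3=(-0.6865, -0.6181) x4=(0.6849, 0.7364)
step 12: x0=(-0.3569, 0.9904) x1=(-0.0373, -0.7167) x2=(-1.1982, 1.1565) x3=(-0.7120, -0.4425) x4=(0.5347, 0.7259)
step 13: x0=(-0.3366, 0.9346) x1=(-0.0450, -0.6933) x2=(-1.1421, 1.0843) x3=(-0.7379, -0.2616) x4=(0.3819, 0.7135)
step 14: x0=(-0.3164, 0.8780) x1=(-0.0530, -0.6680) x2=(-1.0853, 1.0111) x3=(-0.7642, -0.0780) x4=(0.2281, 0.6996)
step 15: x0=(-0.2963, 0.8212) x1=(-0.0613, -0.6411) x2=(-1.0284, 0.9372) x3=(-0.7912, 0.1060) x4=(0.0751, 0.6844)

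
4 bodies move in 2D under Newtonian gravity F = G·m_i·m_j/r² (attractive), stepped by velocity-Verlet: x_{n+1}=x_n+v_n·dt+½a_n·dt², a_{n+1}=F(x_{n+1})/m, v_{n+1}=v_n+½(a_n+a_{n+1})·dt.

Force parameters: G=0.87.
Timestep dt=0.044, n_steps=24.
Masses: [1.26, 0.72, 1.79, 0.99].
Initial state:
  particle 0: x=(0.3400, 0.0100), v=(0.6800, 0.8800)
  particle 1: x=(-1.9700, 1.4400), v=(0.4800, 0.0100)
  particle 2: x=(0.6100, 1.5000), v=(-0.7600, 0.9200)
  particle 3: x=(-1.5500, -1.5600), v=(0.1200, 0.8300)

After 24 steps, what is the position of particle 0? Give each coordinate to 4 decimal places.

step 0: x0=(0.3400, 0.0100) x1=(-1.9700, 1.4400) x2=(0.6100, 1.5000) x3=(-1.5500, -1.5600)
step 1: x0=(0.3699, 0.0493) x1=(-1.9485, 1.4403) x2=(0.5764, 1.5400) x3=(-1.5445, -1.5232)
step 2: x0=(0.3996, 0.0899) x1=(-1.9263, 1.4402) x2=(0.5423, 1.5789) x3=(-1.5387, -1.4859)
step 3: x0=(0.4290, 0.1317) x1=(-1.9033, 1.4399) x2=(0.5079, 1.6168) x3=(-1.5325, -1.4480)
step 4: x0=(0.4582, 0.1748) x1=(-1.8795, 1.4393) x2=(0.4732, 1.6536) x3=(-1.5259, -1.4097)
step 5: x0=(0.4871, 0.2192) x1=(-1.8549, 1.4383) x2=(0.4382, 1.6893) x3=(-1.5190, -1.3707)
step 6: x0=(0.5155, 0.2649) x1=(-1.8294, 1.4371) x2=(0.4029, 1.7239) x3=(-1.5117, -1.3313)
step 7: x0=(0.5435, 0.3119) x1=(-1.8030, 1.4356) x2=(0.3674, 1.7574) x3=(-1.5040, -1.2912)
step 8: x0=(0.5709, 0.3603) x1=(-1.7757, 1.4338) x2=(0.3317, 1.7897) x3=(-1.4960, -1.2507)
step 9: x0=(0.5978, 0.4100) x1=(-1.7475, 1.4318) x2=(0.2959, 1.8209) x3=(-1.4877, -1.2095)
step 10: x0=(0.6240, 0.4610) x1=(-1.7182, 1.4295) x2=(0.2599, 1.8509) x3=(-1.4790, -1.1678)
step 11: x0=(0.6495, 0.5134) x1=(-1.6879, 1.4271) x2=(0.2238, 1.8798) x3=(-1.4699, -1.1255)
step 12: x0=(0.6742, 0.5671) x1=(-1.6565, 1.4244) x2=(0.1876, 1.9074) x3=(-1.4605, -1.0827)
step 13: x0=(0.6980, 0.6222) x1=(-1.6239, 1.4216) x2=(0.1514, 1.9339) x3=(-1.4508, -1.0392)
step 14: x0=(0.7208, 0.6786) x1=(-1.5901, 1.4186) x2=(0.1152, 1.9591) x3=(-1.4407, -0.9951)
step 15: x0=(0.7426, 0.7362) x1=(-1.5551, 1.4155) x2=(0.0790, 1.9832) x3=(-1.4303, -0.9504)
step 16: x0=(0.7634, 0.7951) x1=(-1.5188, 1.4123) x2=(0.0429, 2.0061) x3=(-1.4196, -0.9051)
step 17: x0=(0.7830, 0.8552) x1=(-1.4811, 1.4092) x2=(0.0069, 2.0277) x3=(-1.4085, -0.8591)
step 18: x0=(0.8014, 0.9165) x1=(-1.4419, 1.4060) x2=(-0.0291, 2.0481) x3=(-1.3971, -0.8125)
step 19: x0=(0.8184, 0.9790) x1=(-1.4011, 1.4029) x2=(-0.0650, 2.0673) x3=(-1.3853, -0.7652)
step 20: x0=(0.8341, 1.0426) x1=(-1.3588, 1.4000) x2=(-0.1007, 2.0853) x3=(-1.3732, -0.7171)
step 21: x0=(0.8484, 1.1072) x1=(-1.3147, 1.3974) x2=(-0.1363, 2.1020) x3=(-1.3608, -0.6684)
step 22: x0=(0.8612, 1.1728) x1=(-1.2688, 1.3951) x2=(-0.1718, 2.1174) x3=(-1.3480, -0.6189)
step 23: x0=(0.8724, 1.2394) x1=(-1.2211, 1.3934) x2=(-0.2072, 2.1316) x3=(-1.3349, -0.5686)
step 24: x0=(0.8820, 1.3068) x1=(-1.1713, 1.3923) x2=(-0.2424, 2.1444) x3=(-1.3214, -0.5175)

(0.8820, 1.3068)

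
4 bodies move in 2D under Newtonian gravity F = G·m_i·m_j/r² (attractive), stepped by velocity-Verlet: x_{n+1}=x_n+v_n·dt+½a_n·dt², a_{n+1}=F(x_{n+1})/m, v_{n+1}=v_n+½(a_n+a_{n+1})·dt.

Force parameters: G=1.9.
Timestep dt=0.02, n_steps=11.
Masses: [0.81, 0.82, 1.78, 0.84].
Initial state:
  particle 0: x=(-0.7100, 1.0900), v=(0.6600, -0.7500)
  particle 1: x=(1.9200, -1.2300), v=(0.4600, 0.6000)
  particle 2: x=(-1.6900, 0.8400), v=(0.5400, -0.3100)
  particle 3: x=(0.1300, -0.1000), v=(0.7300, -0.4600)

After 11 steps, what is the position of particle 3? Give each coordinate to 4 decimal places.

(0.2704, -0.1823)

step 0: x0=(-0.7100, 1.0900) x1=(1.9200, -1.2300) x2=(-1.6900, 0.8400) x3=(0.1300, -0.1000)
step 1: x0=(-0.6973, 1.0747) x1=(1.9291, -1.2179) x2=(-1.6788, 0.8338) x3=(0.1444, -0.1090)
step 2: x0=(-0.6857, 1.0588) x1=(1.9379, -1.2057) x2=(-1.6669, 0.8277) x3=(0.1585, -0.1178)
step 3: x0=(-0.6752, 1.0423) x1=(1.9466, -1.1933) x2=(-1.6542, 0.8217) x3=(0.1723, -0.1262)
step 4: x0=(-0.6658, 1.0252) x1=(1.9550, -1.1808) x2=(-1.6408, 0.8156) x3=(0.1857, -0.1343)
step 5: x0=(-0.6575, 1.0076) x1=(1.9631, -1.1681) x2=(-1.6266, 0.8097) x3=(0.1988, -0.1421)
step 6: x0=(-0.6503, 0.9894) x1=(1.9710, -1.1553) x2=(-1.6116, 0.8037) x3=(0.2116, -0.1496)
step 7: x0=(-0.6443, 0.9707) x1=(1.9787, -1.1424) x2=(-1.5958, 0.7978) x3=(0.2240, -0.1568)
step 8: x0=(-0.6394, 0.9514) x1=(1.9861, -1.1292) x2=(-1.5792, 0.7920) x3=(0.2361, -0.1636)
step 9: x0=(-0.6358, 0.9316) x1=(1.9932, -1.1160) x2=(-1.5617, 0.7861) x3=(0.2479, -0.1702)
step 10: x0=(-0.6335, 0.9112) x1=(2.0001, -1.1025) x2=(-1.5434, 0.7803) x3=(0.2593, -0.1764)
step 11: x0=(-0.6325, 0.8904) x1=(2.0067, -1.0890) x2=(-1.5242, 0.7745) x3=(0.2704, -0.1823)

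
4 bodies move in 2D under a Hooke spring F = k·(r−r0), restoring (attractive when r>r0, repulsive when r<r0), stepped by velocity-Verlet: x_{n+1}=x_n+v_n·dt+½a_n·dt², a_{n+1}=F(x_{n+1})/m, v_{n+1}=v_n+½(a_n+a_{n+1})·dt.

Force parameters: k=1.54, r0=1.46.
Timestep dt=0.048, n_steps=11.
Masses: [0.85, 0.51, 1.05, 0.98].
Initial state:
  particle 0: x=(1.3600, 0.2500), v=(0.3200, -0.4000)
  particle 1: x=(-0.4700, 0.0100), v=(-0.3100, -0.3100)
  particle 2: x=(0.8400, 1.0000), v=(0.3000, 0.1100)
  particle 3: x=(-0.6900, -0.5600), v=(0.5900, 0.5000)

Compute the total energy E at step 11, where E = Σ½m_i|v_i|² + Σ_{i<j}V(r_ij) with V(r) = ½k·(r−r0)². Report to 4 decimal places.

2.2614

step 0: x0=(1.3600, 0.2500) x1=(-0.4700, 0.0100) x2=(0.8400, 1.0000) x3=(-0.6900, -0.5600)
step 1: x0=(1.3738, 0.2292) x1=(-0.4820, -0.0016) x2=(0.8528, 1.0050) x3=(-0.6601, -0.5360)
step 2: x0=(1.3843, 0.2053) x1=(-0.4880, -0.0060) x2=(0.8623, 1.0093) x3=(-0.6270, -0.5124)
step 3: x0=(1.3915, 0.1785) x1=(-0.4881, -0.0028) x2=(0.8688, 1.0130) x3=(-0.5908, -0.4894)
step 4: x0=(1.3955, 0.1490) x1=(-0.4825, 0.0081) x2=(0.8722, 1.0160) x3=(-0.5515, -0.4676)
step 5: x0=(1.3964, 0.1170) x1=(-0.4717, 0.0270) x2=(0.8728, 1.0184) x3=(-0.5093, -0.4470)
step 6: x0=(1.3944, 0.0829) x1=(-0.4564, 0.0537) x2=(0.8709, 1.0203) x3=(-0.4641, -0.4279)
step 7: x0=(1.3896, 0.0468) x1=(-0.4372, 0.0880) x2=(0.8667, 1.0216) x3=(-0.4161, -0.4107)
step 8: x0=(1.3823, 0.0090) x1=(-0.4149, 0.1296) x2=(0.8605, 1.0226) x3=(-0.3654, -0.3952)
step 9: x0=(1.3729, -0.0303) x1=(-0.3903, 0.1778) x2=(0.8526, 1.0232) x3=(-0.3122, -0.3818)
step 10: x0=(1.3617, -0.0706) x1=(-0.3641, 0.2320) x2=(0.8434, 1.0237) x3=(-0.2569, -0.3703)
step 11: x0=(1.3489, -0.1118) x1=(-0.3371, 0.2917) x2=(0.8332, 1.0242) x3=(-0.1996, -0.3608)
step 0 velocities: v0=(0.3200, -0.4000) v1=(-0.3100, -0.3100) v2=(0.3000, 0.1100) v3=(0.5900, 0.5000)
step 0: KE=0.5072, PE=1.7571, E=2.2643
step 11 velocities: v0=(-0.2787, -0.8650) v1=(0.5658, 1.2919) v2=(-0.2190, 0.0102) v3=(1.2096, 0.1766)
step 11: KE=1.6157, PE=0.6458, E=2.2614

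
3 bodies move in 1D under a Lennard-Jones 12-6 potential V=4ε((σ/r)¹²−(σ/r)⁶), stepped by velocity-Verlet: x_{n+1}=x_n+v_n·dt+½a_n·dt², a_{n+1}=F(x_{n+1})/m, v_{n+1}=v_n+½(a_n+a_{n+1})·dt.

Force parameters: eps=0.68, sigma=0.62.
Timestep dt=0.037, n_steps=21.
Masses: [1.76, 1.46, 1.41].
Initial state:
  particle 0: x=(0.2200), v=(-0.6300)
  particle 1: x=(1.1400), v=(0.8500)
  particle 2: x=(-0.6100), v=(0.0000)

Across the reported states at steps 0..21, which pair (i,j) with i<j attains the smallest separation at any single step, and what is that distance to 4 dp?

step 0: x0=(0.2200) x1=(1.1400) x2=(-0.6100)
step 1: x0=(0.1963) x1=(1.1708) x2=(-0.6089)
step 2: x0=(0.1715) x1=(1.2007) x2=(-0.6054)
step 3: x0=(0.1452) x1=(1.2299) x2=(-0.5994)
step 4: x0=(0.1174) x1=(1.2587) x2=(-0.5909)
step 5: x0=(0.0890) x1=(1.2871) x2=(-0.5815)
step 6: x0=(0.0638) x1=(1.3153) x2=(-0.5757)
step 7: x0=(0.0496) x1=(1.3433) x2=(-0.5835)
step 8: x0=(0.0491) x1=(1.3711) x2=(-0.6082)
step 9: x0=(0.0542) x1=(1.3988) x2=(-0.6398)
step 10: x0=(0.0595) x1=(1.4264) x2=(-0.6716)
step 11: x0=(0.0633) x1=(1.4539) x2=(-0.7013)
step 12: x0=(0.0651) x1=(1.4814) x2=(-0.7285)
step 13: x0=(0.0650) x1=(1.5087) x2=(-0.7532)
step 14: x0=(0.0632) x1=(1.5360) x2=(-0.7757)
step 15: x0=(0.0597) x1=(1.5632) x2=(-0.7960)
step 16: x0=(0.0547) x1=(1.5903) x2=(-0.8144)
step 17: x0=(0.0483) x1=(1.6174) x2=(-0.8311)
step 18: x0=(0.0407) x1=(1.6445) x2=(-0.8461)
step 19: x0=(0.0318) x1=(1.6715) x2=(-0.8595)
step 20: x0=(0.0216) x1=(1.6985) x2=(-0.8713)
step 21: x0=(0.0102) x1=(1.7255) x2=(-0.8816)

pair (0,2), distance 0.6332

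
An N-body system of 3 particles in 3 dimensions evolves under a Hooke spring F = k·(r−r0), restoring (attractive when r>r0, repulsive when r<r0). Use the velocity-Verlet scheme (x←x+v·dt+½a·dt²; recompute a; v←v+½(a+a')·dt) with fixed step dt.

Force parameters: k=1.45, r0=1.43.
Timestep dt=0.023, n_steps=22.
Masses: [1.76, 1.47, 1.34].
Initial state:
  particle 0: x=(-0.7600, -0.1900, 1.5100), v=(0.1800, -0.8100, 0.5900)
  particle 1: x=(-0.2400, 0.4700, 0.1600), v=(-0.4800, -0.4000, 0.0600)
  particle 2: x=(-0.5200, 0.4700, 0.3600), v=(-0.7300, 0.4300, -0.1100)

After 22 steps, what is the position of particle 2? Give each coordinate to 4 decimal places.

(-1.0004, 0.7180, 0.3786)

step 0: x0=(-0.7600, -0.1900, 1.5100) x1=(-0.2400, 0.4700, 0.1600) x2=(-0.5200, 0.4700, 0.3600)
step 1: x0=(-0.7559, -0.2086, 1.5236) x1=(-0.2508, 0.4608, 0.1613) x2=(-0.5370, 0.4799, 0.3576)
step 2: x0=(-0.7517, -0.2272, 1.5371) x1=(-0.2612, 0.4515, 0.1623) x2=(-0.5546, 0.4899, 0.3556)
step 3: x0=(-0.7475, -0.2458, 1.5505) x1=(-0.2712, 0.4421, 0.1630) x2=(-0.5726, 0.4999, 0.3539)
step 4: x0=(-0.7433, -0.2644, 1.5639) x1=(-0.2807, 0.4326, 0.1636) x2=(-0.5912, 0.5100, 0.3524)
step 5: x0=(-0.7390, -0.2829, 1.5772) x1=(-0.2898, 0.4229, 0.1640) x2=(-0.6103, 0.5203, 0.3514)
step 6: x0=(-0.7348, -0.3013, 1.5905) x1=(-0.2984, 0.4131, 0.1642) x2=(-0.6298, 0.5307, 0.3506)
step 7: x0=(-0.7305, -0.3197, 1.6036) x1=(-0.3066, 0.4030, 0.1643) x2=(-0.6499, 0.5412, 0.3501)
step 8: x0=(-0.7262, -0.3381, 1.6165) x1=(-0.3145, 0.3927, 0.1642) x2=(-0.6705, 0.5519, 0.3499)
step 9: x0=(-0.7218, -0.3563, 1.6294) x1=(-0.3219, 0.3821, 0.1640) x2=(-0.6915, 0.5628, 0.3501)
step 10: x0=(-0.7174, -0.3745, 1.6421) x1=(-0.3290, 0.3713, 0.1637) x2=(-0.7130, 0.5738, 0.3505)
step 11: x0=(-0.7130, -0.3925, 1.6546) x1=(-0.3356, 0.3602, 0.1634) x2=(-0.7349, 0.5851, 0.3512)
step 12: x0=(-0.7086, -0.4105, 1.6670) x1=(-0.3419, 0.3488, 0.1629) x2=(-0.7573, 0.5965, 0.3522)
step 13: x0=(-0.7041, -0.4284, 1.6792) x1=(-0.3479, 0.3372, 0.1625) x2=(-0.7800, 0.6081, 0.3536)
step 14: x0=(-0.6997, -0.4461, 1.6911) x1=(-0.3535, 0.3252, 0.1620) x2=(-0.8032, 0.6198, 0.3552)
step 15: x0=(-0.6952, -0.4637, 1.7029) x1=(-0.3588, 0.3129, 0.1615) x2=(-0.8267, 0.6317, 0.3571)
step 16: x0=(-0.6907, -0.4811, 1.7144) x1=(-0.3638, 0.3003, 0.1611) x2=(-0.8506, 0.6437, 0.3593)
step 17: x0=(-0.6861, -0.4984, 1.7257) x1=(-0.3686, 0.2875, 0.1606) x2=(-0.8749, 0.6559, 0.3617)
step 18: x0=(-0.6816, -0.5155, 1.7367) x1=(-0.3730, 0.2743, 0.1602) x2=(-0.8994, 0.6681, 0.3645)
step 19: x0=(-0.6770, -0.5324, 1.7475) x1=(-0.3772, 0.2608, 0.1599) x2=(-0.9243, 0.6805, 0.3676)
step 20: x0=(-0.6725, -0.5491, 1.7579) x1=(-0.3811, 0.2470, 0.1596) x2=(-0.9494, 0.6930, 0.3710)
step 21: x0=(-0.6679, -0.5657, 1.7681) x1=(-0.3848, 0.2329, 0.1593) x2=(-0.9748, 0.7055, 0.3746)
step 22: x0=(-0.6634, -0.5820, 1.7780) x1=(-0.3882, 0.2185, 0.1592) x2=(-1.0004, 0.7180, 0.3786)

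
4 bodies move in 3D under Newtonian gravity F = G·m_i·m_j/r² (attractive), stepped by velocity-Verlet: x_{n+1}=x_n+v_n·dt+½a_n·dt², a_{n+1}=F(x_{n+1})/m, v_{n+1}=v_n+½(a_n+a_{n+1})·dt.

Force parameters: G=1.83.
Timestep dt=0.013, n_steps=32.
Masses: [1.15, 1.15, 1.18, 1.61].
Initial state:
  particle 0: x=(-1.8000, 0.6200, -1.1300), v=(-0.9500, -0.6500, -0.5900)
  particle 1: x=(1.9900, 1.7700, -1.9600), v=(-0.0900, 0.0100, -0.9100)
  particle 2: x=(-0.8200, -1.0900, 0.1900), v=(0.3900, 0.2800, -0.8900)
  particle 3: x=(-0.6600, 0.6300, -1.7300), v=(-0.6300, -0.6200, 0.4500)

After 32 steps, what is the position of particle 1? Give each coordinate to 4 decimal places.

step 0: x0=(-1.8000, 0.6200, -1.1300) x1=(1.9900, 1.7700, -1.9600) x2=(-0.8200, -1.0900, 0.1900) x3=(-0.6600, 0.6300, -1.7300)
step 1: x0=(-1.8122, 0.6115, -1.1377) x1=(1.9888, 1.7701, -1.9718) x2=(-0.8149, -1.0863, 0.1784) x3=(-0.6683, 0.6219, -1.7241)
step 2: x0=(-1.8241, 0.6030, -1.1456) x1=(1.9875, 1.7702, -1.9836) x2=(-0.8099, -1.0825, 0.1667) x3=(-0.6767, 0.6138, -1.7180)
step 3: x0=(-1.8356, 0.5945, -1.1535) x1=(1.9861, 1.7702, -1.9954) x2=(-0.8048, -1.0786, 0.1548) x3=(-0.6853, 0.6057, -1.7118)
step 4: x0=(-1.8469, 0.5859, -1.1615) x1=(1.9846, 1.7702, -2.0072) x2=(-0.7998, -1.0746, 0.1429) x3=(-0.6940, 0.5976, -1.7055)
step 5: x0=(-1.8578, 0.5773, -1.1697) x1=(1.9831, 1.7701, -2.0189) x2=(-0.7948, -1.0705, 0.1309) x3=(-0.7029, 0.5894, -1.6991)
step 6: x0=(-1.8684, 0.5686, -1.1779) x1=(1.9815, 1.7701, -2.0307) x2=(-0.7898, -1.0662, 0.1188) x3=(-0.7120, 0.5812, -1.6925)
step 7: x0=(-1.8786, 0.5599, -1.1862) x1=(1.9797, 1.7699, -2.0424) x2=(-0.7848, -1.0619, 0.1065) x3=(-0.7212, 0.5730, -1.6858)
step 8: x0=(-1.8885, 0.5512, -1.1946) x1=(1.9779, 1.7697, -2.0541) x2=(-0.7799, -1.0574, 0.0942) x3=(-0.7306, 0.5648, -1.6789)
step 9: x0=(-1.8981, 0.5424, -1.2031) x1=(1.9761, 1.7695, -2.0657) x2=(-0.7749, -1.0528, 0.0817) x3=(-0.7402, 0.5565, -1.6719)
step 10: x0=(-1.9073, 0.5336, -1.2117) x1=(1.9741, 1.7693, -2.0774) x2=(-0.7700, -1.0481, 0.0692) x3=(-0.7500, 0.5482, -1.6648)
step 11: x0=(-1.9162, 0.5248, -1.2204) x1=(1.9721, 1.7690, -2.0890) x2=(-0.7651, -1.0433, 0.0565) x3=(-0.7599, 0.5398, -1.6576)
step 12: x0=(-1.9247, 0.5159, -1.2292) x1=(1.9700, 1.7687, -2.1006) x2=(-0.7602, -1.0384, 0.0437) x3=(-0.7700, 0.5315, -1.6502)
step 13: x0=(-1.9328, 0.5070, -1.2380) x1=(1.9678, 1.7683, -2.1122) x2=(-0.7553, -1.0334, 0.0308) x3=(-0.7803, 0.5231, -1.6428)
step 14: x0=(-1.9406, 0.4981, -1.2469) x1=(1.9655, 1.7679, -2.1238) x2=(-0.7505, -1.0282, 0.0178) x3=(-0.7908, 0.5146, -1.6352)
step 15: x0=(-1.9480, 0.4891, -1.2559) x1=(1.9631, 1.7674, -2.1353) x2=(-0.7457, -1.0229, 0.0047) x3=(-0.8015, 0.5062, -1.6274)
step 16: x0=(-1.9550, 0.4801, -1.2650) x1=(1.9607, 1.7669, -2.1468) x2=(-0.7409, -1.0175, -0.0085) x3=(-0.8124, 0.4977, -1.6196)
step 17: x0=(-1.9617, 0.4710, -1.2741) x1=(1.9582, 1.7664, -2.1583) x2=(-0.7361, -1.0120, -0.0219) x3=(-0.8235, 0.4891, -1.6116)
step 18: x0=(-1.9679, 0.4619, -1.2833) x1=(1.9556, 1.7658, -2.1698) x2=(-0.7314, -1.0063, -0.0354) x3=(-0.8348, 0.4805, -1.6035)
step 19: x0=(-1.9738, 0.4528, -1.2926) x1=(1.9530, 1.7652, -2.1813) x2=(-0.7267, -1.0005, -0.0490) x3=(-0.8463, 0.4719, -1.5953)
step 20: x0=(-1.9792, 0.4437, -1.3019) x1=(1.9502, 1.7646, -2.1927) x2=(-0.7220, -0.9946, -0.0627) x3=(-0.8580, 0.4632, -1.5870)
step 21: x0=(-1.9842, 0.4345, -1.3113) x1=(1.9474, 1.7639, -2.2041) x2=(-0.7174, -0.9886, -0.0766) x3=(-0.8700, 0.4545, -1.5785)
step 22: x0=(-1.9888, 0.4253, -1.3207) x1=(1.9446, 1.7632, -2.2155) x2=(-0.7128, -0.9824, -0.0905) x3=(-0.8821, 0.4457, -1.5699)
step 23: x0=(-1.9929, 0.4161, -1.3302) x1=(1.9416, 1.7624, -2.2269) x2=(-0.7082, -0.9761, -0.1047) x3=(-0.8945, 0.4369, -1.5613)
step 24: x0=(-1.9967, 0.4068, -1.3397) x1=(1.9386, 1.7616, -2.2382) x2=(-0.7037, -0.9696, -0.1189) x3=(-0.9072, 0.4280, -1.5525)
step 25: x0=(-1.9999, 0.3975, -1.3493) x1=(1.9355, 1.7608, -2.2495) x2=(-0.6992, -0.9630, -0.1333) x3=(-0.9201, 0.4191, -1.5436)
step 26: x0=(-2.0027, 0.3882, -1.3589) x1=(1.9323, 1.7599, -2.2608) x2=(-0.6948, -0.9563, -0.1478) x3=(-0.9332, 0.4101, -1.5345)
step 27: x0=(-2.0050, 0.3788, -1.3686) x1=(1.9291, 1.7590, -2.2721) x2=(-0.6904, -0.9494, -0.1625) x3=(-0.9466, 0.4010, -1.5254)
step 28: x0=(-2.0068, 0.3694, -1.3783) x1=(1.9258, 1.7580, -2.2833) x2=(-0.6861, -0.9424, -0.1773) x3=(-0.9602, 0.3919, -1.5162)
step 29: x0=(-2.0081, 0.3600, -1.3879) x1=(1.9224, 1.7571, -2.2945) x2=(-0.6818, -0.9352, -0.1922) x3=(-0.9741, 0.3828, -1.5068)
step 30: x0=(-2.0089, 0.3506, -1.3977) x1=(1.9189, 1.7560, -2.3057) x2=(-0.6776, -0.9279, -0.2073) x3=(-0.9884, 0.3735, -1.4974)
step 31: x0=(-2.0092, 0.3411, -1.4074) x1=(1.9154, 1.7550, -2.3169) x2=(-0.6734, -0.9204, -0.2226) x3=(-1.0029, 0.3642, -1.4879)
step 32: x0=(-2.0089, 0.3316, -1.4171) x1=(1.9118, 1.7539, -2.3281) x2=(-0.6693, -0.9127, -0.2380) x3=(-1.0176, 0.3549, -1.4782)

(1.9118, 1.7539, -2.3281)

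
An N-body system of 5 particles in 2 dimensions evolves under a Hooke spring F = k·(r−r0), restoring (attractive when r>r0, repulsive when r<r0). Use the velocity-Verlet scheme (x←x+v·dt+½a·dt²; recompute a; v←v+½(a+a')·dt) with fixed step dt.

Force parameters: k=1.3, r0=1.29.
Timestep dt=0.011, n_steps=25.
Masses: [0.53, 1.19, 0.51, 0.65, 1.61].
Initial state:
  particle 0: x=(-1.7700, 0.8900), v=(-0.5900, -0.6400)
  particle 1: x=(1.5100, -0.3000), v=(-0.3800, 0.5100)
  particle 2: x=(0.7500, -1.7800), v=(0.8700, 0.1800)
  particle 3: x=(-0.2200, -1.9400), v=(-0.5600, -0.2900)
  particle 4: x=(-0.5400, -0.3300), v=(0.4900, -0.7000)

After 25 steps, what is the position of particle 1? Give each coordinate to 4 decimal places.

step 0: x0=(-1.7700, 0.8900) x1=(1.5100, -0.3000) x2=(0.7500, -1.7800) x3=(-0.2200, -1.9400) x4=(-0.5400, -0.3300)
step 1: x0=(-1.7758, 0.8823) x1=(1.5056, -0.2944) x2=(0.7593, -1.7776) x3=(-0.2262, -1.9429) x4=(-0.5346, -0.3377)
step 2: x0=(-1.7800, 0.8733) x1=(1.5006, -0.2889) x2=(0.7681, -1.7744) x3=(-0.2326, -1.9451) x4=(-0.5290, -0.3455)
step 3: x0=(-1.7828, 0.8629) x1=(1.4952, -0.2834) x2=(0.7765, -1.7705) x3=(-0.2390, -1.9466) x4=(-0.5234, -0.3533)
step 4: x0=(-1.7842, 0.8512) x1=(1.4893, -0.2780) x2=(0.7843, -1.7657) x3=(-0.2456, -1.9475) x4=(-0.5177, -0.3612)
step 5: x0=(-1.7840, 0.8383) x1=(1.4829, -0.2726) x2=(0.7915, -1.7602) x3=(-0.2522, -1.9477) x4=(-0.5119, -0.3691)
step 6: x0=(-1.7824, 0.8240) x1=(1.4760, -0.2672) x2=(0.7983, -1.7539) x3=(-0.2590, -1.9472) x4=(-0.5061, -0.3770)
step 7: x0=(-1.7793, 0.8084) x1=(1.4686, -0.2620) x2=(0.8045, -1.7468) x3=(-0.2658, -1.9461) x4=(-0.5001, -0.3850)
step 8: x0=(-1.7748, 0.7916) x1=(1.4607, -0.2568) x2=(0.8102, -1.7390) x3=(-0.2727, -1.9444) x4=(-0.4941, -0.3930)
step 9: x0=(-1.7688, 0.7736) x1=(1.4523, -0.2516) x2=(0.8153, -1.7305) x3=(-0.2797, -1.9420) x4=(-0.4880, -0.4011)
step 10: x0=(-1.7614, 0.7543) x1=(1.4435, -0.2466) x2=(0.8199, -1.7212) x3=(-0.2867, -1.9390) x4=(-0.4818, -0.4091)
step 11: x0=(-1.7525, 0.7338) x1=(1.4342, -0.2416) x2=(0.8239, -1.7112) x3=(-0.2938, -1.9354) x4=(-0.4756, -0.4172)
step 12: x0=(-1.7422, 0.7122) x1=(1.4245, -0.2366) x2=(0.8274, -1.7006) x3=(-0.3010, -1.9312) x4=(-0.4692, -0.4254)
step 13: x0=(-1.7306, 0.6893) x1=(1.4142, -0.2318) x2=(0.8304, -1.6892) x3=(-0.3082, -1.9263) x4=(-0.4629, -0.4335)
step 14: x0=(-1.7175, 0.6654) x1=(1.4036, -0.2270) x2=(0.8328, -1.6772) x3=(-0.3154, -1.9209) x4=(-0.4564, -0.4417)
step 15: x0=(-1.7032, 0.6403) x1=(1.3925, -0.2223) x2=(0.8347, -1.6646) x3=(-0.3227, -1.9149) x4=(-0.4499, -0.4499)
step 16: x0=(-1.6874, 0.6142) x1=(1.3809, -0.2176) x2=(0.8360, -1.6513) x3=(-0.3299, -1.9083) x4=(-0.4433, -0.4582)
step 17: x0=(-1.6704, 0.5870) x1=(1.3689, -0.2131) x2=(0.8369, -1.6374) x3=(-0.3372, -1.9012) x4=(-0.4367, -0.4664)
step 18: x0=(-1.6521, 0.5589) x1=(1.3565, -0.2086) x2=(0.8371, -1.6230) x3=(-0.3445, -1.8935) x4=(-0.4300, -0.4746)
step 19: x0=(-1.6325, 0.5297) x1=(1.3437, -0.2042) x2=(0.8369, -1.6079) x3=(-0.3519, -1.8852) x4=(-0.4232, -0.4829)
step 20: x0=(-1.6118, 0.4996) x1=(1.3305, -0.1999) x2=(0.8362, -1.5924) x3=(-0.3591, -1.8765) x4=(-0.4164, -0.4912)
step 21: x0=(-1.5898, 0.4686) x1=(1.3169, -0.1957) x2=(0.8349, -1.5763) x3=(-0.3664, -1.8672) x4=(-0.4095, -0.4995)
step 22: x0=(-1.5667, 0.4367) x1=(1.3029, -0.1915) x2=(0.8332, -1.5597) x3=(-0.3737, -1.8575) x4=(-0.4026, -0.5078)
step 23: x0=(-1.5424, 0.4040) x1=(1.2885, -0.1874) x2=(0.8310, -1.5426) x3=(-0.3809, -1.8473) x4=(-0.3956, -0.5161)
step 24: x0=(-1.5171, 0.3705) x1=(1.2738, -0.1835) x2=(0.8283, -1.5251) x3=(-0.3881, -1.8366) x4=(-0.3886, -0.5244)
step 25: x0=(-1.4907, 0.3362) x1=(1.2587, -0.1796) x2=(0.8251, -1.5071) x3=(-0.3953, -1.8255) x4=(-0.3815, -0.5327)

(1.2587, -0.1796)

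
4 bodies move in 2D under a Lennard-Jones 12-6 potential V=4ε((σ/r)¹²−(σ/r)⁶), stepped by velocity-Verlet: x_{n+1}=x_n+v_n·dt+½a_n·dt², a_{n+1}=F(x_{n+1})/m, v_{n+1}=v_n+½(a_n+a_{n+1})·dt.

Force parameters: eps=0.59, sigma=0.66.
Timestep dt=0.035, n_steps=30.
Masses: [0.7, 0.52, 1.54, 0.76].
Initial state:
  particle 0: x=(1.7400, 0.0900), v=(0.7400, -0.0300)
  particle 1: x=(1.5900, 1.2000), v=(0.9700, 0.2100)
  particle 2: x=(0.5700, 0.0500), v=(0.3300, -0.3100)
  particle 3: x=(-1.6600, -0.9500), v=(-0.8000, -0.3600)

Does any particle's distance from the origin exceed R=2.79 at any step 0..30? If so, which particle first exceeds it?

yes, particle 1

step 0: x0=(1.7400, 0.0900) x1=(1.5900, 1.2000) x2=(0.5700, 0.0500) x3=(-1.6600, -0.9500)
step 1: x0=(1.7655, 0.0894) x1=(1.6240, 1.2067) x2=(0.5817, 0.0392) x3=(-1.6880, -0.9626)
step 2: x0=(1.7904, 0.0895) x1=(1.6580, 1.2123) x2=(0.5937, 0.0284) x3=(-1.7160, -0.9752)
step 3: x0=(1.8146, 0.0904) x1=(1.6921, 1.2167) x2=(0.6060, 0.0176) x3=(-1.7440, -0.9878)
step 4: x0=(1.8382, 0.0921) x1=(1.7263, 1.2200) x2=(0.6185, 0.0069) x3=(-1.7720, -1.0004)
step 5: x0=(1.8612, 0.0945) x1=(1.7605, 1.2221) x2=(0.6313, -0.0038) x3=(-1.8000, -1.0130)
step 6: x0=(1.8837, 0.0977) x1=(1.7947, 1.2232) x2=(0.6442, -0.0144) x3=(-1.8279, -1.0256)
step 7: x0=(1.9058, 0.1016) x1=(1.8290, 1.2231) x2=(0.6574, -0.0250) x3=(-1.8559, -1.0382)
step 8: x0=(1.9274, 0.1063) x1=(1.8633, 1.2219) x2=(0.6708, -0.0356) x3=(-1.8839, -1.0508)
step 9: x0=(1.9485, 0.1119) x1=(1.8976, 1.2194) x2=(0.6844, -0.0461) x3=(-1.9119, -1.0634)
step 10: x0=(1.9693, 0.1182) x1=(1.9320, 1.2157) x2=(0.6981, -0.0566) x3=(-1.9399, -1.0759)
step 11: x0=(1.9897, 0.1256) x1=(1.9663, 1.2107) x2=(0.7120, -0.0671) x3=(-1.9678, -1.0885)
step 12: x0=(2.0097, 0.1339) x1=(2.0007, 1.2042) x2=(0.7261, -0.0775) x3=(-1.9958, -1.1011)
step 13: x0=(2.0295, 0.1432) x1=(2.0350, 1.1962) x2=(0.7403, -0.0879) x3=(-2.0238, -1.1137)
step 14: x0=(2.0489, 0.1538) x1=(2.0693, 1.1865) x2=(0.7546, -0.0983) x3=(-2.0518, -1.1263)
step 15: x0=(2.0681, 0.1658) x1=(2.1036, 1.1748) x2=(0.7691, -0.1087) x3=(-2.0797, -1.1389)
step 16: x0=(2.0871, 0.1793) x1=(2.1377, 1.1609) x2=(0.7837, -0.1190) x3=(-2.1077, -1.1515)
step 17: x0=(2.1059, 0.1946) x1=(2.1717, 1.1445) x2=(0.7985, -0.1292) x3=(-2.1357, -1.1641)
step 18: x0=(2.1246, 0.2121) x1=(2.2054, 1.1250) x2=(0.8133, -0.1395) x3=(-2.1636, -1.1767)
step 19: x0=(2.1434, 0.2322) x1=(2.2388, 1.1019) x2=(0.8283, -0.1497) x3=(-2.1916, -1.1892)
step 20: x0=(2.1622, 0.2556) x1=(2.2717, 1.0743) x2=(0.8434, -0.1598) x3=(-2.2196, -1.2018)
step 21: x0=(2.1814, 0.2826) x1=(2.3039, 1.0418) x2=(0.8586, -0.1700) x3=(-2.2476, -1.2144)
step 22: x0=(2.2009, 0.3121) x1=(2.3356, 1.0057) x2=(0.8738, -0.1801) x3=(-2.2755, -1.2270)
step 23: x0=(2.2187, 0.3341) x1=(2.3691, 0.9798) x2=(0.8892, -0.1901) x3=(-2.3035, -1.2396)
step 24: x0=(2.2285, 0.3224) x1=(2.4131, 0.9989) x2=(0.9046, -0.2002) x3=(-2.3315, -1.2522)
step 25: x0=(2.2356, 0.3015) x1=(2.4606, 1.0305) x2=(0.9201, -0.2102) x3=(-2.3594, -1.2648)
step 26: x0=(2.2433, 0.2826) x1=(2.5071, 1.0592) x2=(0.9357, -0.2201) x3=(-2.3874, -1.2773)
step 27: x0=(2.2520, 0.2672) x1=(2.5520, 1.0831) x2=(0.9514, -0.2300) x3=(-2.4153, -1.2899)
step 28: x0=(2.2616, 0.2549) x1=(2.5953, 1.1028) x2=(0.9671, -0.2399) x3=(-2.4433, -1.3025)
step 29: x0=(2.2721, 0.2451) x1=(2.6372, 1.1189) x2=(0.9830, -0.2498) x3=(-2.4713, -1.3151)
step 30: x0=(2.2832, 0.2373) x1=(2.6779, 1.1322) x2=(0.9989, -0.2596) x3=(-2.4992, -1.3277)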